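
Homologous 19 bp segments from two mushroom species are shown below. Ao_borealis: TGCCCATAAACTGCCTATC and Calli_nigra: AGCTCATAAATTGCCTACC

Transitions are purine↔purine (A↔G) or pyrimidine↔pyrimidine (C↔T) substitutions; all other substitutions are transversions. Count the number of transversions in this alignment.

Mismatches occur at site 1 (T↔A, transversion), site 4 (C↔T, transition), site 11 (C↔T, transition), site 18 (T↔C, transition).
Of the 4 differences, 3 transitions and 1 transversion, so the answer is 1.

1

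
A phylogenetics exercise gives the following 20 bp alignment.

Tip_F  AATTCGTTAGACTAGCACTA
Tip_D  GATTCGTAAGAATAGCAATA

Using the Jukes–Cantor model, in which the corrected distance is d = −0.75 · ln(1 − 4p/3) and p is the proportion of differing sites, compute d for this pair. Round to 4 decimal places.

The sequences differ at positions 1 (A/G), 8 (T/A), 12 (C/A), 18 (C/A).
p = 4/20 = 0.200000.
d = −0.75 · ln(1 − (4/3)·0.200000) = −0.75 · ln(0.733333) = −0.75 · (-0.310155) = 0.2326.

0.2326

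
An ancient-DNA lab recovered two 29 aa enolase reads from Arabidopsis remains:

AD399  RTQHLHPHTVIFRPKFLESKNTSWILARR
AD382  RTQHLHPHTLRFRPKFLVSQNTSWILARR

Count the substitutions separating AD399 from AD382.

Mismatches occur at site 10 (V→L), site 11 (I→R), site 18 (E→V), site 20 (K→Q).
That gives 4 mismatches out of 29 aligned sites, so the Hamming distance is 4.

4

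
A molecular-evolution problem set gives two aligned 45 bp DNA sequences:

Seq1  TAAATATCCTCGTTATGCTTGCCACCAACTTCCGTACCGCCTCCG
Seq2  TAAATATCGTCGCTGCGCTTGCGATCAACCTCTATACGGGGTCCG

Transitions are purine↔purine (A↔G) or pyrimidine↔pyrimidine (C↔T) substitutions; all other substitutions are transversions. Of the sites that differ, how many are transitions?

Mismatches occur at site 9 (C→G, transversion), site 13 (T→C, transition), site 15 (A→G, transition), site 16 (T→C, transition), site 23 (C→G, transversion), site 25 (C→T, transition), site 30 (T→C, transition), site 33 (C→T, transition), site 34 (G→A, transition), site 38 (C→G, transversion), site 40 (C→G, transversion), site 41 (C→G, transversion).
Of the 12 differences, 7 transitions and 5 transversions, so the answer is 7.

7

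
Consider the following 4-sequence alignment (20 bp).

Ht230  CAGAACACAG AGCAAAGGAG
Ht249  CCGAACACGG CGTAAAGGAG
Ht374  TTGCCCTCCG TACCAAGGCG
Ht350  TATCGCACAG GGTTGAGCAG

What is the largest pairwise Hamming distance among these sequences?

Pairwise Hamming distances:
  Ht230 vs Ht249: 4
  Ht230 vs Ht374: 10
  Ht230 vs Ht350: 9
  Ht249 vs Ht374: 11
  Ht249 vs Ht350: 10
  Ht374 vs Ht350: 12
The largest is 12, between Ht374 and Ht350.

12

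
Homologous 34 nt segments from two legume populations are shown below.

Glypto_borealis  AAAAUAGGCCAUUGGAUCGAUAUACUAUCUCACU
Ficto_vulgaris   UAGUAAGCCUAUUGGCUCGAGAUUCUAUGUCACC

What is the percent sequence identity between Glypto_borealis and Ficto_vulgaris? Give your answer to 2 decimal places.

67.65%

The sequences differ at positions 1 (A/U), 3 (A/G), 4 (A/U), 5 (U/A), 8 (G/C), 10 (C/U), 16 (A/C), 21 (U/G), 24 (A/U), 29 (C/G), 34 (U/C).
23 of the 34 sites match, so the percent identity is 23/34 × 100 = 67.65%.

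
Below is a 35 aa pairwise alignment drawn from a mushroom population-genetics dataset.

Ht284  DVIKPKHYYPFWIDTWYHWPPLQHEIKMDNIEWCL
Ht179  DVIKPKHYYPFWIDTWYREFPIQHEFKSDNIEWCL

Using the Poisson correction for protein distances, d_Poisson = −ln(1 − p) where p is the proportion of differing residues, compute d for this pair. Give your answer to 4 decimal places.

0.1881

Mismatches occur at site 18 (H→R), site 19 (W→E), site 20 (P→F), site 22 (L→I), site 26 (I→F), site 28 (M→S).
p = 6/35 = 0.171429.
d = −ln(1 − 0.171429) = −ln(0.828571) = 0.1881.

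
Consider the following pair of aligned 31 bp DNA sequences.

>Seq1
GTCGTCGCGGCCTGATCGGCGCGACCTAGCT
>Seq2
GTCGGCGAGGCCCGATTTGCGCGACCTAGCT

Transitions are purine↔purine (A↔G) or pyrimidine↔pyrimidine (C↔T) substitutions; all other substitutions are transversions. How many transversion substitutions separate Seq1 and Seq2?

3

Mismatches occur at site 5 (T→G, transversion), site 8 (C→A, transversion), site 13 (T→C, transition), site 17 (C→T, transition), site 18 (G→T, transversion).
Of the 5 differences, 2 transitions and 3 transversions, so the answer is 3.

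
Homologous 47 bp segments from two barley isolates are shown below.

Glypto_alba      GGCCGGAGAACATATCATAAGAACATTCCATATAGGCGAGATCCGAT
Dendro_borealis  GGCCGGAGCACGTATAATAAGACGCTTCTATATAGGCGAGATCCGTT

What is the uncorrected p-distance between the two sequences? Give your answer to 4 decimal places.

The sequences differ at positions 9 (A/C), 12 (A/G), 16 (C/A), 23 (A/C), 24 (C/G), 25 (A/C), 29 (C/T), 46 (A/T).
There are 8 differences over 47 sites, so p = 8/47 = 0.1702.

0.1702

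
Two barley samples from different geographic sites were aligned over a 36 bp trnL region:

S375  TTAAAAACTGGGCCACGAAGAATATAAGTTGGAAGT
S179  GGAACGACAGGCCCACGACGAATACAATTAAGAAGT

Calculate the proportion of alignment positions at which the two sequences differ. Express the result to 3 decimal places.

Mismatches occur at site 1 (T↔G), site 2 (T↔G), site 5 (A↔C), site 6 (A↔G), site 9 (T↔A), site 12 (G↔C), site 19 (A↔C), site 25 (T↔C), site 28 (G↔T), site 30 (T↔A), site 31 (G↔A).
There are 11 differences over 36 sites, so p = 11/36 = 0.306.

0.306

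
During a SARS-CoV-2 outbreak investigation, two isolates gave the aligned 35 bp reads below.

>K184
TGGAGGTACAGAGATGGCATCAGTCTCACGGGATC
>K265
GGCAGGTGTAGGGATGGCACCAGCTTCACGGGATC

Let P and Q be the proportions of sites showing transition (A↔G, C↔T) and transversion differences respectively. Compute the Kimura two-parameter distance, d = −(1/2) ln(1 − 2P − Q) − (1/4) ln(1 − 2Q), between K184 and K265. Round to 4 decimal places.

0.2858

Differing sites — 1:T/G (Tv); 3:G/C (Tv); 8:A/G (Ti); 9:C/T (Ti); 12:A/G (Ti); 20:T/C (Ti); 24:T/C (Ti); 25:C/T (Ti).
Of the 8 differences, 6 transitions and 2 transversions over 35 sites: P = 6/35 = 0.171429, Q = 2/35 = 0.057143.
d = −0.5·ln(0.599999) − 0.25·ln(0.885714) = −0.5·(-0.510827) − 0.25·(-0.121361) = 0.2858.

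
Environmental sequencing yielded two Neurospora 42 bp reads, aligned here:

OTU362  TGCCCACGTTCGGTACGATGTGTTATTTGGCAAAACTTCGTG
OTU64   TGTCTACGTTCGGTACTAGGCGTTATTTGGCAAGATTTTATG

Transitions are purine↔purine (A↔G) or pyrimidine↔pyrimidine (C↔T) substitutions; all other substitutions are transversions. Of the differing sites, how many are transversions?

2

The sequences differ at positions 3 (C/T, transition), 5 (C/T, transition), 17 (G/T, transversion), 19 (T/G, transversion), 21 (T/C, transition), 34 (A/G, transition), 36 (C/T, transition), 39 (C/T, transition), 40 (G/A, transition).
Of the 9 differences, 7 transitions and 2 transversions, so the answer is 2.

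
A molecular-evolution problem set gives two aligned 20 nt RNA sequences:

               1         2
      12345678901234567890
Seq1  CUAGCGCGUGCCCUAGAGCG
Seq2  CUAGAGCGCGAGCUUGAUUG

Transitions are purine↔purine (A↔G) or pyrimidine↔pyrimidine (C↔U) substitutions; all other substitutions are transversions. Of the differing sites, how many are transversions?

Mismatches occur at site 5 (C→A, transversion), site 9 (U→C, transition), site 11 (C→A, transversion), site 12 (C→G, transversion), site 15 (A→U, transversion), site 18 (G→U, transversion), site 19 (C→U, transition).
Of the 7 differences, 2 transitions and 5 transversions, so the answer is 5.

5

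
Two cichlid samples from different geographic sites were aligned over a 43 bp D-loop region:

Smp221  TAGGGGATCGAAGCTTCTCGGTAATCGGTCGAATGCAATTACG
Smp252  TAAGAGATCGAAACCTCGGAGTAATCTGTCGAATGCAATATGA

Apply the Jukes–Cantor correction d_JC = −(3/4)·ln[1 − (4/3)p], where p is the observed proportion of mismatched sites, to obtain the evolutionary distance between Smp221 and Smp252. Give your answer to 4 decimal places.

0.3490

Mismatches occur at site 3 (G→A), site 5 (G→A), site 13 (G→A), site 15 (T→C), site 18 (T→G), site 19 (C→G), site 20 (G→A), site 27 (G→T), site 40 (T→A), site 41 (A→T), site 42 (C→G), site 43 (G→A).
p = 12/43 = 0.279070.
d = −0.75 · ln(1 − (4/3)·0.279070) = −0.75 · ln(0.627907) = −0.75 · (-0.465363) = 0.3490.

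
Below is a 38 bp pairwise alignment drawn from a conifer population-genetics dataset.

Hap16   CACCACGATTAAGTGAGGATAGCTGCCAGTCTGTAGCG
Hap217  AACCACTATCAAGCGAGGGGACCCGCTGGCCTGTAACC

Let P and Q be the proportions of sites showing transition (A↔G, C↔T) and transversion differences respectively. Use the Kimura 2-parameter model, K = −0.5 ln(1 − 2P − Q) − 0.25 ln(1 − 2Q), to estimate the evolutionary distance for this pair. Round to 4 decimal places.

0.4785

The sequences differ at positions 1 (C/A, transversion), 7 (G/T, transversion), 10 (T/C, transition), 14 (T/C, transition), 19 (A/G, transition), 20 (T/G, transversion), 22 (G/C, transversion), 24 (T/C, transition), 27 (C/T, transition), 28 (A/G, transition), 30 (T/C, transition), 36 (G/A, transition), 38 (G/C, transversion).
Of the 13 differences, 8 transitions and 5 transversions over 38 sites: P = 8/38 = 0.210526, Q = 5/38 = 0.131579.
d = −0.5·ln(0.447369) − 0.25·ln(0.736842) = −0.5·(-0.804372) − 0.25·(-0.305382) = 0.4785.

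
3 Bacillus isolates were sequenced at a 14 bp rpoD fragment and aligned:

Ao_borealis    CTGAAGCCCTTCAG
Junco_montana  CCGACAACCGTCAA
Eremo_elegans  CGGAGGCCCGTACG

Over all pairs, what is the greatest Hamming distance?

Pairwise Hamming distances:
  Ao_borealis vs Junco_montana: 6
  Ao_borealis vs Eremo_elegans: 5
  Junco_montana vs Eremo_elegans: 7
The largest is 7, between Junco_montana and Eremo_elegans.

7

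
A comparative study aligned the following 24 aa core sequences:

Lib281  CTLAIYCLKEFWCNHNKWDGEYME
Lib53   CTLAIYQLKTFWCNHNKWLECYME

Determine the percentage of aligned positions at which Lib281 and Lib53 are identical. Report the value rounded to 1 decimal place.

79.2%

Differing sites — 7:C/Q; 10:E/T; 19:D/L; 20:G/E; 21:E/C.
19 of the 24 sites match, so the percent identity is 19/24 × 100 = 79.2%.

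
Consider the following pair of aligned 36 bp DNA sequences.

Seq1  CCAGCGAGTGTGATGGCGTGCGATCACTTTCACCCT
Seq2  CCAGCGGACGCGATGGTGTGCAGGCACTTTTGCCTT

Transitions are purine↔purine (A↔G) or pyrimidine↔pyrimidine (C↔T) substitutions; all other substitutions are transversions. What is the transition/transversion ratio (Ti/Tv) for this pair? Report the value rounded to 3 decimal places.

Differing sites — 7:A/G (Ti); 8:G/A (Ti); 9:T/C (Ti); 11:T/C (Ti); 17:C/T (Ti); 22:G/A (Ti); 23:A/G (Ti); 24:T/G (Tv); 31:C/T (Ti); 32:A/G (Ti); 35:C/T (Ti).
Of the 11 differences, 10 transitions and 1 transversion, so Ti/Tv = 10/1 = 10.000.

10.000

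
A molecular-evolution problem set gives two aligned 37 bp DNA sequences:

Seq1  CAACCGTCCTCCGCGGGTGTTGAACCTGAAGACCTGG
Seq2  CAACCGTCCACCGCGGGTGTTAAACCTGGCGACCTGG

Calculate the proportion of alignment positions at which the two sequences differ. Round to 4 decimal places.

Mismatches occur at site 10 (T/A), site 22 (G/A), site 29 (A/G), site 30 (A/C).
There are 4 differences over 37 sites, so p = 4/37 = 0.1081.

0.1081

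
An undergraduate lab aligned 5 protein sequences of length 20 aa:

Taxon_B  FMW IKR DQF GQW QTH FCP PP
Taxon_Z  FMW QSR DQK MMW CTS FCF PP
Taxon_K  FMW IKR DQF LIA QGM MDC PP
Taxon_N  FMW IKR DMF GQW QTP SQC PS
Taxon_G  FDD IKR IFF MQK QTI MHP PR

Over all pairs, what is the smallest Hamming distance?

Pairwise Hamming distances:
  Taxon_B vs Taxon_Z: 8
  Taxon_B vs Taxon_K: 8
  Taxon_B vs Taxon_N: 6
  Taxon_B vs Taxon_G: 10
  Taxon_Z vs Taxon_K: 12
  Taxon_Z vs Taxon_N: 12
  Taxon_Z vs Taxon_G: 15
  Taxon_K vs Taxon_N: 9
  Taxon_K vs Taxon_G: 12
  Taxon_N vs Taxon_G: 11
The smallest is 6, between Taxon_B and Taxon_N.

6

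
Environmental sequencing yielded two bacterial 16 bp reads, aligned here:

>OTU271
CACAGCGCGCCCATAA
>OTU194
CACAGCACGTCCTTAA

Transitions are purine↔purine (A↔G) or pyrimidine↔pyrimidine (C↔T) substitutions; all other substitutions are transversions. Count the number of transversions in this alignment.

Mismatches occur at site 7 (G↔A, transition), site 10 (C↔T, transition), site 13 (A↔T, transversion).
Of the 3 differences, 2 transitions and 1 transversion, so the answer is 1.

1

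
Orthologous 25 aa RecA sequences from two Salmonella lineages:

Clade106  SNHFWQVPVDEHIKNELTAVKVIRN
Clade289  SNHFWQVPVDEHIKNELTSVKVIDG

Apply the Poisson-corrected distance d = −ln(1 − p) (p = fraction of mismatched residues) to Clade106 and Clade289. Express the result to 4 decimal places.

Differing sites — 19:A/S; 24:R/D; 25:N/G.
p = 3/25 = 0.120000.
d = −ln(1 − 0.120000) = −ln(0.880000) = 0.1278.

0.1278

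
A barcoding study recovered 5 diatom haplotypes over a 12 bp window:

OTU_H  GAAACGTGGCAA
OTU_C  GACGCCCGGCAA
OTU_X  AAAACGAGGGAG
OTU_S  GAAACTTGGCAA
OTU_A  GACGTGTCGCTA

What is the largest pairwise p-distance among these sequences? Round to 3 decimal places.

0.750

Pairwise Hamming distances:
  OTU_H vs OTU_C: 4
  OTU_H vs OTU_X: 4
  OTU_H vs OTU_S: 1
  OTU_H vs OTU_A: 5
  OTU_C vs OTU_X: 7
  OTU_C vs OTU_S: 4
  OTU_C vs OTU_A: 5
  OTU_X vs OTU_S: 5
  OTU_X vs OTU_A: 9
  OTU_S vs OTU_A: 6
The largest is 9 mismatches, between OTU_X and OTU_A; p = 9/12 = 0.750.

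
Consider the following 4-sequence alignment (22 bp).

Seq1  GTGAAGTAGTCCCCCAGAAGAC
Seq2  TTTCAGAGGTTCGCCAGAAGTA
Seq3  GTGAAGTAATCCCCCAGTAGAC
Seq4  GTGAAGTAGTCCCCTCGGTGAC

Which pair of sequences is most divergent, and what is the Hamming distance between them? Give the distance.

Pairwise Hamming distances:
  Seq1 vs Seq2: 9
  Seq1 vs Seq3: 2
  Seq1 vs Seq4: 4
  Seq2 vs Seq3: 11
  Seq2 vs Seq4: 13
  Seq3 vs Seq4: 5
The largest is 13, between Seq2 and Seq4.

13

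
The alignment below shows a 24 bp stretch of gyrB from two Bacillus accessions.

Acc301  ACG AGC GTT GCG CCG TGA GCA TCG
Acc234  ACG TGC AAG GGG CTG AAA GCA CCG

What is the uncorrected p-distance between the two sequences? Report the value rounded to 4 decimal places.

Mismatches occur at site 4 (A/T), site 7 (G/A), site 8 (T/A), site 9 (T/G), site 11 (C/G), site 14 (C/T), site 16 (T/A), site 17 (G/A), site 22 (T/C).
There are 9 differences over 24 sites, so p = 9/24 = 0.3750.

0.3750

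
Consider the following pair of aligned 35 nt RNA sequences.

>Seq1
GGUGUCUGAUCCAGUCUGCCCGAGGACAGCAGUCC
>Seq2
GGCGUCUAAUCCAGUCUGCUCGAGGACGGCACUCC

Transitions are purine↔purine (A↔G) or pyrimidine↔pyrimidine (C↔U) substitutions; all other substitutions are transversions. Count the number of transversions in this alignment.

The sequences differ at positions 3 (U/C, transition), 8 (G/A, transition), 20 (C/U, transition), 28 (A/G, transition), 32 (G/C, transversion).
Of the 5 differences, 4 transitions and 1 transversion, so the answer is 1.

1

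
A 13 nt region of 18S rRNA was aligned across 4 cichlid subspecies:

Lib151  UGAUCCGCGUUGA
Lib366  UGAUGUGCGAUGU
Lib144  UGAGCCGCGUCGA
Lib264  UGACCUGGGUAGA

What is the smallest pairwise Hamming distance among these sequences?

2

Pairwise Hamming distances:
  Lib151 vs Lib366: 4
  Lib151 vs Lib144: 2
  Lib151 vs Lib264: 4
  Lib366 vs Lib144: 6
  Lib366 vs Lib264: 6
  Lib144 vs Lib264: 4
The smallest is 2, between Lib151 and Lib144.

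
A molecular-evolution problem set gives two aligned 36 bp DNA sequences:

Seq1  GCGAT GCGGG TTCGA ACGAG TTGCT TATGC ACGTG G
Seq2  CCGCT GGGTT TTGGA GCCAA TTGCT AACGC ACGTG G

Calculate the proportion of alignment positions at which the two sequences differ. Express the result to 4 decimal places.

The sequences differ at positions 1 (G/C), 4 (A/C), 7 (C/G), 9 (G/T), 10 (G/T), 13 (C/G), 16 (A/G), 18 (G/C), 20 (G/A), 26 (T/A), 28 (T/C).
There are 11 differences over 36 sites, so p = 11/36 = 0.3056.

0.3056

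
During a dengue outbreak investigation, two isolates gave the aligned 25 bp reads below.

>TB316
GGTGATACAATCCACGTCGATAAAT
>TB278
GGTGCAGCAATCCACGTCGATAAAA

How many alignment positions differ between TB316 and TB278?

4

Differing sites — 5:A/C; 6:T/A; 7:A/G; 25:T/A.
That gives 4 mismatches out of 25 aligned sites, so the Hamming distance is 4.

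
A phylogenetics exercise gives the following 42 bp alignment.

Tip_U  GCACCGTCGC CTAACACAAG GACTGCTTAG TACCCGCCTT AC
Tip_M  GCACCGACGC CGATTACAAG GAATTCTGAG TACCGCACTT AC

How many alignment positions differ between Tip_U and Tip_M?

Mismatches occur at site 7 (T/A), site 12 (T/G), site 14 (A/T), site 15 (C/T), site 23 (C/A), site 25 (G/T), site 28 (T/G), site 35 (C/G), site 36 (G/C), site 37 (C/A).
That gives 10 mismatches out of 42 aligned sites, so the Hamming distance is 10.

10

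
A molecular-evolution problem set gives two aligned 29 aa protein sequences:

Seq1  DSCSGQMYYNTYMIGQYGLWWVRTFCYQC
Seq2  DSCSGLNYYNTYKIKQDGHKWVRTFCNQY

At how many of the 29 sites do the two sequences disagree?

9

The sequences differ at positions 6 (Q/L), 7 (M/N), 13 (M/K), 15 (G/K), 17 (Y/D), 19 (L/H), 20 (W/K), 27 (Y/N), 29 (C/Y).
That gives 9 mismatches out of 29 aligned sites, so the Hamming distance is 9.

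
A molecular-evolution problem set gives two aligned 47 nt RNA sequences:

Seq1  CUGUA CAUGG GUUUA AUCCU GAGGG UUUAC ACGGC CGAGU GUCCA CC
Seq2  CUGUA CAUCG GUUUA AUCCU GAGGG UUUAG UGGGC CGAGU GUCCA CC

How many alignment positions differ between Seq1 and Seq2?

4

Differing sites — 9:G/C; 30:C/G; 31:A/U; 32:C/G.
That gives 4 mismatches out of 47 aligned sites, so the Hamming distance is 4.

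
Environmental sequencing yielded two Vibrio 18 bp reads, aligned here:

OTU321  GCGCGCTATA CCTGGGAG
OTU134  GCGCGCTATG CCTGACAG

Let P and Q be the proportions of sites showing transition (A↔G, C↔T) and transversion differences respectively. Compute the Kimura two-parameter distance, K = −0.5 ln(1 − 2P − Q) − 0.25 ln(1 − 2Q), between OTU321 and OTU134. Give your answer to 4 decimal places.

The sequences differ at positions 10 (A/G, transition), 15 (G/A, transition), 16 (G/C, transversion).
Of the 3 differences, 2 transitions and 1 transversion over 18 sites: P = 2/18 = 0.111111, Q = 1/18 = 0.055556.
d = −0.5·ln(0.722222) − 0.25·ln(0.888888) = −0.5·(-0.325423) − 0.25·(-0.117784) = 0.1922.

0.1922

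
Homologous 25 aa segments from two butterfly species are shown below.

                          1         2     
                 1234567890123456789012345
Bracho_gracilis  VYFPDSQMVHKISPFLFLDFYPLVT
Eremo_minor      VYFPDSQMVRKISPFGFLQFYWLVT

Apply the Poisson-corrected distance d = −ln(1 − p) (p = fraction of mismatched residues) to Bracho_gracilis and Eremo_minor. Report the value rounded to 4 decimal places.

The sequences differ at positions 10 (H/R), 16 (L/G), 19 (D/Q), 22 (P/W).
p = 4/25 = 0.160000.
d = −ln(1 − 0.160000) = −ln(0.840000) = 0.1744.

0.1744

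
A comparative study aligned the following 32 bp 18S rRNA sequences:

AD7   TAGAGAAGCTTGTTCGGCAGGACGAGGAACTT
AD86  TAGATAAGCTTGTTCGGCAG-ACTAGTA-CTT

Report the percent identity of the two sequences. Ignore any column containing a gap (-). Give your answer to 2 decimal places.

Excluding the 2 gap columns leaves 30 comparable sites.
The sequences differ at positions 5 (G/T), 24 (G/T), 27 (G/T).
27 of the 30 comparable sites match, so the percent identity is 27/30 × 100 = 90.00%.

90.00%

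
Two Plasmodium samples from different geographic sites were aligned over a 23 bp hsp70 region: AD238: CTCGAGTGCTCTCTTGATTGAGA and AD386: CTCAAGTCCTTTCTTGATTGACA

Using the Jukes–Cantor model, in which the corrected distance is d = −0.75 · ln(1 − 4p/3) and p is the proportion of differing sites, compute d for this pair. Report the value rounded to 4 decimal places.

Differing sites — 4:G/A; 8:G/C; 11:C/T; 22:G/C.
p = 4/23 = 0.173913.
d = −0.75 · ln(1 − (4/3)·0.173913) = −0.75 · ln(0.768116) = −0.75 · (-0.263815) = 0.1979.

0.1979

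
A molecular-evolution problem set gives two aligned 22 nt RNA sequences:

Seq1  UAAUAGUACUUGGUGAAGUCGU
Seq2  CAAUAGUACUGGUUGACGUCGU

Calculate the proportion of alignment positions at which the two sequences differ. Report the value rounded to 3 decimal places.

Differing sites — 1:U/C; 11:U/G; 13:G/U; 17:A/C.
There are 4 differences over 22 sites, so p = 4/22 = 0.182.

0.182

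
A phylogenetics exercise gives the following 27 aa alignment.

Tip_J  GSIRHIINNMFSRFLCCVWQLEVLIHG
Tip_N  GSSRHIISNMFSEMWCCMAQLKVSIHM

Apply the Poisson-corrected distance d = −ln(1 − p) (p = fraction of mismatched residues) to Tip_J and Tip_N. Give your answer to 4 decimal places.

The sequences differ at positions 3 (I/S), 8 (N/S), 13 (R/E), 14 (F/M), 15 (L/W), 18 (V/M), 19 (W/A), 22 (E/K), 24 (L/S), 27 (G/M).
p = 10/27 = 0.370370.
d = −ln(1 − 0.370370) = −ln(0.629630) = 0.4626.

0.4626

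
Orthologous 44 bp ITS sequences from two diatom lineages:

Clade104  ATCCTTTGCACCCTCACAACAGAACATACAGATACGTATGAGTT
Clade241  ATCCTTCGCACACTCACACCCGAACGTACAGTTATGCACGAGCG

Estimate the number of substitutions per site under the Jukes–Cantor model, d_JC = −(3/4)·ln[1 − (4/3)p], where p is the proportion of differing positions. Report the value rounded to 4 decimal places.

0.3041

The sequences differ at positions 7 (T/C), 12 (C/A), 19 (A/C), 21 (A/C), 26 (A/G), 32 (A/T), 35 (C/T), 37 (T/C), 39 (T/C), 43 (T/C), 44 (T/G).
p = 11/44 = 0.250000.
d = −0.75 · ln(1 − (4/3)·0.250000) = −0.75 · ln(0.666667) = −0.75 · (-0.405465) = 0.3041.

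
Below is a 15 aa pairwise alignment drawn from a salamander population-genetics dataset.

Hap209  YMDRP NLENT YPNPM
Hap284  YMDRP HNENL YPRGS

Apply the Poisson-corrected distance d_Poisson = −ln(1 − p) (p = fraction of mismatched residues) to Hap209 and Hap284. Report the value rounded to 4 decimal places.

Differing sites — 6:N/H; 7:L/N; 10:T/L; 13:N/R; 14:P/G; 15:M/S.
p = 6/15 = 0.400000.
d = −ln(1 − 0.400000) = −ln(0.600000) = 0.5108.

0.5108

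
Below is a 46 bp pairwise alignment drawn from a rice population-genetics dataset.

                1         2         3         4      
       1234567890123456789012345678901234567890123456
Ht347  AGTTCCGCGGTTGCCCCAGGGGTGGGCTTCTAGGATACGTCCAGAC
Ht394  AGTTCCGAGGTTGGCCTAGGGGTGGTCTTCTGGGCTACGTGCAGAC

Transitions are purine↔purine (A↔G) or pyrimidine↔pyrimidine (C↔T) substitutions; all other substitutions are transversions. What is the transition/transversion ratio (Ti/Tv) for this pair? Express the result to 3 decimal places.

0.400

The sequences differ at positions 8 (C/A, transversion), 14 (C/G, transversion), 17 (C/T, transition), 26 (G/T, transversion), 32 (A/G, transition), 35 (A/C, transversion), 41 (C/G, transversion).
Of the 7 differences, 2 transitions and 5 transversions, so Ti/Tv = 2/5 = 0.400.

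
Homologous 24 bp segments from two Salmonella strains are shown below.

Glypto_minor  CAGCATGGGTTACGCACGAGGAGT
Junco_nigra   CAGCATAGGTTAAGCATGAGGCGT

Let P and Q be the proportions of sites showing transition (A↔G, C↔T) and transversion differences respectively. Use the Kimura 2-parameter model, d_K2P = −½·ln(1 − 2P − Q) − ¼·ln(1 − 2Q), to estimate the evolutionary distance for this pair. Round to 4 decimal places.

Mismatches occur at site 7 (G↔A, transition), site 13 (C↔A, transversion), site 17 (C↔T, transition), site 22 (A↔C, transversion).
Of the 4 differences, 2 transitions and 2 transversions over 24 sites: P = 2/24 = 0.083333, Q = 2/24 = 0.083333.
d = −0.5·ln(0.750001) − 0.25·ln(0.833334) = −0.5·(-0.287681) − 0.25·(-0.182321) = 0.1894.

0.1894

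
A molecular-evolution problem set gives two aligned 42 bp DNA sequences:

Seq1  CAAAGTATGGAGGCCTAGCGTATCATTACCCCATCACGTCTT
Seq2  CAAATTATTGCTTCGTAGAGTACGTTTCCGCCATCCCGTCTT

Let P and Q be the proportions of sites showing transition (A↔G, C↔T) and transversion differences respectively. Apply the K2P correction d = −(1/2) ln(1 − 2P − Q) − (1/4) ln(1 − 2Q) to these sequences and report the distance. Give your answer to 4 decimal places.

Mismatches occur at site 5 (G→T, transversion), site 9 (G→T, transversion), site 11 (A→C, transversion), site 12 (G→T, transversion), site 13 (G→T, transversion), site 15 (C→G, transversion), site 19 (C→A, transversion), site 23 (T→C, transition), site 24 (C→G, transversion), site 25 (A→T, transversion), site 28 (A→C, transversion), site 30 (C→G, transversion), site 36 (A→C, transversion).
Of the 13 differences, 1 transition and 12 transversions over 42 sites: P = 1/42 = 0.023810, Q = 12/42 = 0.285714.
d = −0.5·ln(0.666666) − 0.25·ln(0.428572) = −0.5·(-0.405466) − 0.25·(-0.847297) = 0.4146.

0.4146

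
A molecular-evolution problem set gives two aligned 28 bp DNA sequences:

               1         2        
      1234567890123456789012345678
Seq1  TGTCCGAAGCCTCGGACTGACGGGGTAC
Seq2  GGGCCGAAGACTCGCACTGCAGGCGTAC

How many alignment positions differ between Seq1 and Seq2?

7

Differing sites — 1:T/G; 3:T/G; 10:C/A; 15:G/C; 20:A/C; 21:C/A; 24:G/C.
That gives 7 mismatches out of 28 aligned sites, so the Hamming distance is 7.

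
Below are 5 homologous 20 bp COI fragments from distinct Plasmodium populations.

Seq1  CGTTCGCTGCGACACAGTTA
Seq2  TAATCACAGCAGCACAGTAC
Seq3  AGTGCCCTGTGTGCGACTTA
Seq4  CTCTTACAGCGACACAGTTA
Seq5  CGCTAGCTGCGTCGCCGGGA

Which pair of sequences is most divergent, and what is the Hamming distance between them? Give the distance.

15

Pairwise Hamming distances:
  Seq1 vs Seq2: 9
  Seq1 vs Seq3: 9
  Seq1 vs Seq4: 5
  Seq1 vs Seq5: 7
  Seq2 vs Seq3: 15
  Seq2 vs Seq4: 8
  Seq2 vs Seq5: 13
  Seq3 vs Seq4: 13
  Seq3 vs Seq5: 13
  Seq4 vs Seq5: 9
The largest is 15, between Seq2 and Seq3.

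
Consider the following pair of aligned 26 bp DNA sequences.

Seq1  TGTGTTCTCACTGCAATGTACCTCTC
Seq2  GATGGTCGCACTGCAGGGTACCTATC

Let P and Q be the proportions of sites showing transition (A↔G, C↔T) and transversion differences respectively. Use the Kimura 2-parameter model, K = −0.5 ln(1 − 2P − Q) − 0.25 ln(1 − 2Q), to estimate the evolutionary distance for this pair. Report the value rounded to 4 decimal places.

0.3338

Differing sites — 1:T/G (Tv); 2:G/A (Ti); 5:T/G (Tv); 8:T/G (Tv); 16:A/G (Ti); 17:T/G (Tv); 24:C/A (Tv).
Of the 7 differences, 2 transitions and 5 transversions over 26 sites: P = 2/26 = 0.076923, Q = 5/26 = 0.192308.
d = −0.5·ln(0.653846) − 0.25·ln(0.615384) = −0.5·(-0.424883) − 0.25·(-0.485509) = 0.3338.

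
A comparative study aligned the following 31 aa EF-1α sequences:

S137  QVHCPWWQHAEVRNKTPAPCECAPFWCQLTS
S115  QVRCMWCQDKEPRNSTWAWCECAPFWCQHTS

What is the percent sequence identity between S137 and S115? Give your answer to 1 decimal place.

The sequences differ at positions 3 (H/R), 5 (P/M), 7 (W/C), 9 (H/D), 10 (A/K), 12 (V/P), 15 (K/S), 17 (P/W), 19 (P/W), 29 (L/H).
21 of the 31 sites match, so the percent identity is 21/31 × 100 = 67.7%.

67.7%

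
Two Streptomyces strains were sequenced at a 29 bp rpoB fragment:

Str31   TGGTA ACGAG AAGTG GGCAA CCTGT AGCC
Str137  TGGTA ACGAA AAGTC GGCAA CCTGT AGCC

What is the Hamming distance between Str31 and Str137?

2

Differing sites — 10:G/A; 15:G/C.
That gives 2 mismatches out of 29 aligned sites, so the Hamming distance is 2.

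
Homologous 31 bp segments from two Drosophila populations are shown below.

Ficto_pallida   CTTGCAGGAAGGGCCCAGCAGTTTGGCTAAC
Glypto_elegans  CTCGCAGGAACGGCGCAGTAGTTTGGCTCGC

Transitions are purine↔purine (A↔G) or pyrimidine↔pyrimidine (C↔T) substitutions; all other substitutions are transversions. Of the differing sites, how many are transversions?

Differing sites — 3:T/C (Ti); 11:G/C (Tv); 15:C/G (Tv); 19:C/T (Ti); 29:A/C (Tv); 30:A/G (Ti).
Of the 6 differences, 3 transitions and 3 transversions, so the answer is 3.

3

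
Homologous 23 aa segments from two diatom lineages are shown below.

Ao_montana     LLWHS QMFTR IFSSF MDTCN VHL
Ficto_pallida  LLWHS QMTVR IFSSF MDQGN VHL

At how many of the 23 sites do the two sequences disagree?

4

The sequences differ at positions 8 (F/T), 9 (T/V), 18 (T/Q), 19 (C/G).
That gives 4 mismatches out of 23 aligned sites, so the Hamming distance is 4.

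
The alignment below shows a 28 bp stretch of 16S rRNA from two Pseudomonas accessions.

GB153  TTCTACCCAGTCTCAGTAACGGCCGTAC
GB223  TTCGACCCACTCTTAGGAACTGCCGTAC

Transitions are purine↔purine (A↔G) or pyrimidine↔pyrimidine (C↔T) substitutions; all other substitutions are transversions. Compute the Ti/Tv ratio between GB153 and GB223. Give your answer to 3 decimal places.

Differing sites — 4:T/G (Tv); 10:G/C (Tv); 14:C/T (Ti); 17:T/G (Tv); 21:G/T (Tv).
Of the 5 differences, 1 transition and 4 transversions, so Ti/Tv = 1/4 = 0.250.

0.250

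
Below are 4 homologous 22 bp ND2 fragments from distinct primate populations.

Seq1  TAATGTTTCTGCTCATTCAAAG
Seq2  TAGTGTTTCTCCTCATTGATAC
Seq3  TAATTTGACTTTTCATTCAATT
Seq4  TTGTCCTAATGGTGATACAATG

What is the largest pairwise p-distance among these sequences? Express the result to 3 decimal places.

Pairwise Hamming distances:
  Seq1 vs Seq2: 5
  Seq1 vs Seq3: 7
  Seq1 vs Seq4: 10
  Seq2 vs Seq3: 10
  Seq2 vs Seq4: 13
  Seq3 vs Seq4: 11
The largest is 13 mismatches, between Seq2 and Seq4; p = 13/22 = 0.591.

0.591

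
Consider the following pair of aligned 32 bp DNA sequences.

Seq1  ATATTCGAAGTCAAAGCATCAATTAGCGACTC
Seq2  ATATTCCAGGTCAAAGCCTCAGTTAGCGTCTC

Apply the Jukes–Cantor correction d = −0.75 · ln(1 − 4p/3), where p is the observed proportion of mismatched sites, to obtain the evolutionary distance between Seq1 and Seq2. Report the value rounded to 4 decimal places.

Mismatches occur at site 7 (G→C), site 9 (A→G), site 18 (A→C), site 22 (A→G), site 29 (A→T).
p = 5/32 = 0.156250.
d = −0.75 · ln(1 − (4/3)·0.156250) = −0.75 · ln(0.791667) = −0.75 · (-0.233614) = 0.1752.

0.1752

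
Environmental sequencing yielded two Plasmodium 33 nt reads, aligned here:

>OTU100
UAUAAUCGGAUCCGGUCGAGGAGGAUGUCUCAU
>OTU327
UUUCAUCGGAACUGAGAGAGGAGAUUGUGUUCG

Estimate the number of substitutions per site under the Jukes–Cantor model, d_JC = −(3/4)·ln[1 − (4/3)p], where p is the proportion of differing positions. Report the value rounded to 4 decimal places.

0.5587

Differing sites — 2:A/U; 4:A/C; 11:U/A; 13:C/U; 15:G/A; 16:U/G; 17:C/A; 24:G/A; 25:A/U; 29:C/G; 31:C/U; 32:A/C; 33:U/G.
p = 13/33 = 0.393939.
d = −0.75 · ln(1 − (4/3)·0.393939) = −0.75 · ln(0.474748) = −0.75 · (-0.744971) = 0.5587.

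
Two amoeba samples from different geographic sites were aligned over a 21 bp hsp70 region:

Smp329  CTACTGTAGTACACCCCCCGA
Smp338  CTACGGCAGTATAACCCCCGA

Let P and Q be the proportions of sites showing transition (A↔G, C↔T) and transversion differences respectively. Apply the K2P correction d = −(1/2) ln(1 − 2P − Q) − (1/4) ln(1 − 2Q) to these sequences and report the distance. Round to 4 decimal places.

Mismatches occur at site 5 (T↔G, transversion), site 7 (T↔C, transition), site 12 (C↔T, transition), site 14 (C↔A, transversion).
Of the 4 differences, 2 transitions and 2 transversions over 21 sites: P = 2/21 = 0.095238, Q = 2/21 = 0.095238.
d = −0.5·ln(0.714286) − 0.25·ln(0.809524) = −0.5·(-0.336472) − 0.25·(-0.211309) = 0.2211.

0.2211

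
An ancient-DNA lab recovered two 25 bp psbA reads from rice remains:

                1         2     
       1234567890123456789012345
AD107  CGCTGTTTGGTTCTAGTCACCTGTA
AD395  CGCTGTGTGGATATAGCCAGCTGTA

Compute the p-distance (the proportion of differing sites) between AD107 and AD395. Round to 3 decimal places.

The sequences differ at positions 7 (T/G), 11 (T/A), 13 (C/A), 17 (T/C), 20 (C/G).
There are 5 differences over 25 sites, so p = 5/25 = 0.200.

0.200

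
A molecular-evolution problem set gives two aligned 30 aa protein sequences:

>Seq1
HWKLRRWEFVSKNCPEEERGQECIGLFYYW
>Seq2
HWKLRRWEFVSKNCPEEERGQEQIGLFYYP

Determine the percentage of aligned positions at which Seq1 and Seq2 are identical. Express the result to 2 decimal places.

Differing sites — 23:C/Q; 30:W/P.
28 of the 30 sites match, so the percent identity is 28/30 × 100 = 93.33%.

93.33%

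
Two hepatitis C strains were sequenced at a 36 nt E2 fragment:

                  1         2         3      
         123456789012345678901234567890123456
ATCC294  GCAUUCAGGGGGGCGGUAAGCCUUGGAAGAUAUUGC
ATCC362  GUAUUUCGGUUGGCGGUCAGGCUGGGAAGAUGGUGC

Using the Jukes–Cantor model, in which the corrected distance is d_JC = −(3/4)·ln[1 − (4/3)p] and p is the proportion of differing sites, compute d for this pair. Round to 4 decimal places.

The sequences differ at positions 2 (C/U), 6 (C/U), 7 (A/C), 10 (G/U), 11 (G/U), 18 (A/C), 21 (C/G), 24 (U/G), 32 (A/G), 33 (U/G).
p = 10/36 = 0.277778.
d = −0.75 · ln(1 − (4/3)·0.277778) = −0.75 · ln(0.629629) = −0.75 · (-0.462625) = 0.3470.

0.3470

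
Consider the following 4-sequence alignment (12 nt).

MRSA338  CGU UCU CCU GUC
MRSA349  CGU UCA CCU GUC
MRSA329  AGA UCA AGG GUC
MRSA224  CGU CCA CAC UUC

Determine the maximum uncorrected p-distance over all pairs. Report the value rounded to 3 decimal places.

0.583

Pairwise Hamming distances:
  MRSA338 vs MRSA349: 1
  MRSA338 vs MRSA329: 6
  MRSA338 vs MRSA224: 5
  MRSA349 vs MRSA329: 5
  MRSA349 vs MRSA224: 4
  MRSA329 vs MRSA224: 7
The largest is 7 mismatches, between MRSA329 and MRSA224; p = 7/12 = 0.583.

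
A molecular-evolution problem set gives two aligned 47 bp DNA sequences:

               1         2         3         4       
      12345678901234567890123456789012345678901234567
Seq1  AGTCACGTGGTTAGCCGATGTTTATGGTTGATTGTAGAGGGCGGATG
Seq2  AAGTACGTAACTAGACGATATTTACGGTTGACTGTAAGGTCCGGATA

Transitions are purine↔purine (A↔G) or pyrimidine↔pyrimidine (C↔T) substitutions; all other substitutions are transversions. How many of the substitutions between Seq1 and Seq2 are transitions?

Differing sites — 2:G/A (Ti); 3:T/G (Tv); 4:C/T (Ti); 9:G/A (Ti); 10:G/A (Ti); 11:T/C (Ti); 15:C/A (Tv); 20:G/A (Ti); 25:T/C (Ti); 32:T/C (Ti); 37:G/A (Ti); 38:A/G (Ti); 40:G/T (Tv); 41:G/C (Tv); 47:G/A (Ti).
Of the 15 differences, 11 transitions and 4 transversions, so the answer is 11.

11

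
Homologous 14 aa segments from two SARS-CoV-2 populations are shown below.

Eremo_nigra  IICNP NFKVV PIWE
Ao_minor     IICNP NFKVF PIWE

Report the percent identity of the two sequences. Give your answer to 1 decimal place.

92.9%

A single mismatch occurs at site 10 (V/F).
13 of the 14 sites match, so the percent identity is 13/14 × 100 = 92.9%.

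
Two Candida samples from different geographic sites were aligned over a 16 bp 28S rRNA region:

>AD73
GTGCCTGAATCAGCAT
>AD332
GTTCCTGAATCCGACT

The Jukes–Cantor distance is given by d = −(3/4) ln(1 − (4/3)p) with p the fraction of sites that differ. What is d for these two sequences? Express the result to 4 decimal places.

0.3041

Differing sites — 3:G/T; 12:A/C; 14:C/A; 15:A/C.
p = 4/16 = 0.250000.
d = −0.75 · ln(1 − (4/3)·0.250000) = −0.75 · ln(0.666667) = −0.75 · (-0.405465) = 0.3041.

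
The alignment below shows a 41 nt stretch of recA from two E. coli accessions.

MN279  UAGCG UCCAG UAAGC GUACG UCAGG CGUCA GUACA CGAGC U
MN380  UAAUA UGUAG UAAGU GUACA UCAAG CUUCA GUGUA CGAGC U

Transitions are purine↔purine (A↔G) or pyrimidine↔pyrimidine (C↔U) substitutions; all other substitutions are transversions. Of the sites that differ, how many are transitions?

9

Differing sites — 3:G/A (Ti); 4:C/U (Ti); 5:G/A (Ti); 7:C/G (Tv); 8:C/U (Ti); 15:C/U (Ti); 20:G/A (Ti); 24:G/A (Ti); 27:G/U (Tv); 33:A/G (Ti); 34:C/U (Ti).
Of the 11 differences, 9 transitions and 2 transversions, so the answer is 9.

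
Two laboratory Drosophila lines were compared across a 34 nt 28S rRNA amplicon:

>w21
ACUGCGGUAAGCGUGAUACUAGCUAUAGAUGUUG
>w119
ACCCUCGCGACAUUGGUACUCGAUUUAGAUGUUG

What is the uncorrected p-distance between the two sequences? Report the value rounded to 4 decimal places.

Mismatches occur at site 3 (U/C), site 4 (G/C), site 5 (C/U), site 6 (G/C), site 8 (U/C), site 9 (A/G), site 11 (G/C), site 12 (C/A), site 13 (G/U), site 16 (A/G), site 21 (A/C), site 23 (C/A), site 25 (A/U).
There are 13 differences over 34 sites, so p = 13/34 = 0.3824.

0.3824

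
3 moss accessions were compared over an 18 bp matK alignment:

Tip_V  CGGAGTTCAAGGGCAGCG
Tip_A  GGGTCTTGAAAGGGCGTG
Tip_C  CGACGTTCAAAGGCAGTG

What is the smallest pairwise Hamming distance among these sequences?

Pairwise Hamming distances:
  Tip_V vs Tip_A: 8
  Tip_V vs Tip_C: 4
  Tip_A vs Tip_C: 7
The smallest is 4, between Tip_V and Tip_C.

4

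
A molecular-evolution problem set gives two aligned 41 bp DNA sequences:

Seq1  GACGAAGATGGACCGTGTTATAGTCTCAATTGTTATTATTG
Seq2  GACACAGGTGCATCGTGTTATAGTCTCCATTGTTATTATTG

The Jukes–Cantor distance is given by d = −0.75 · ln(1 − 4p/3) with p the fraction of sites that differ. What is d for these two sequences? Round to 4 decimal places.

Differing sites — 4:G/A; 5:A/C; 8:A/G; 11:G/C; 13:C/T; 28:A/C.
p = 6/41 = 0.146341.
d = −0.75 · ln(1 − (4/3)·0.146341) = −0.75 · ln(0.804879) = −0.75 · (-0.217063) = 0.1628.

0.1628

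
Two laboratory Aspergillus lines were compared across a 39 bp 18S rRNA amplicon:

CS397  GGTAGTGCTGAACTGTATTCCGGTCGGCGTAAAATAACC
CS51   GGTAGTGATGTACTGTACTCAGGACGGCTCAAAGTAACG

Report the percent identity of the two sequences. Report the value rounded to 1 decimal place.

Mismatches occur at site 8 (C→A), site 11 (A→T), site 18 (T→C), site 21 (C→A), site 24 (T→A), site 29 (G→T), site 30 (T→C), site 34 (A→G), site 39 (C→G).
30 of the 39 sites match, so the percent identity is 30/39 × 100 = 76.9%.

76.9%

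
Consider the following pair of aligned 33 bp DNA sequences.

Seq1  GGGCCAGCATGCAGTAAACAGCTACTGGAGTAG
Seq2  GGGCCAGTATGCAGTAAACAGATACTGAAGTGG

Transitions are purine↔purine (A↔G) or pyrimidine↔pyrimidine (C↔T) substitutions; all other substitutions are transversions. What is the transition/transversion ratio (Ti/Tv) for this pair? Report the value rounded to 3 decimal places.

3.000

The sequences differ at positions 8 (C/T, transition), 22 (C/A, transversion), 28 (G/A, transition), 32 (A/G, transition).
Of the 4 differences, 3 transitions and 1 transversion, so Ti/Tv = 3/1 = 3.000.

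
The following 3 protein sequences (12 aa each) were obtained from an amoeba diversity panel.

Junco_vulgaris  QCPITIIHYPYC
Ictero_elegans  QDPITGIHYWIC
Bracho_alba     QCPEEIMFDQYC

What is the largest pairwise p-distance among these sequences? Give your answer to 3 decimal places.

Pairwise Hamming distances:
  Junco_vulgaris vs Ictero_elegans: 4
  Junco_vulgaris vs Bracho_alba: 6
  Ictero_elegans vs Bracho_alba: 9
The largest is 9 mismatches, between Ictero_elegans and Bracho_alba; p = 9/12 = 0.750.

0.750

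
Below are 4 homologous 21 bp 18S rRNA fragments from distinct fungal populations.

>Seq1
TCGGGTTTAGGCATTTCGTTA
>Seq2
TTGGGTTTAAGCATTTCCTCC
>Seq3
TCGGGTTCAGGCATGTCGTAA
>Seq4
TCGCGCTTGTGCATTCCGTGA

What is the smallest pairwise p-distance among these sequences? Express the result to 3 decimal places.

0.143

Pairwise Hamming distances:
  Seq1 vs Seq2: 5
  Seq1 vs Seq3: 3
  Seq1 vs Seq4: 6
  Seq2 vs Seq3: 7
  Seq2 vs Seq4: 9
  Seq3 vs Seq4: 8
The smallest is 3 mismatches, between Seq1 and Seq3; p = 3/21 = 0.143.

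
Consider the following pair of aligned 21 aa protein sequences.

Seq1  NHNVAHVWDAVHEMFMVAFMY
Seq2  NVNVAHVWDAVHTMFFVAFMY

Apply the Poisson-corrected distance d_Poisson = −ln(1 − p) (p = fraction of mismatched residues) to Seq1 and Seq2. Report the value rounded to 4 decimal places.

Differing sites — 2:H/V; 13:E/T; 16:M/F.
p = 3/21 = 0.142857.
d = −ln(1 − 0.142857) = −ln(0.857143) = 0.1542.

0.1542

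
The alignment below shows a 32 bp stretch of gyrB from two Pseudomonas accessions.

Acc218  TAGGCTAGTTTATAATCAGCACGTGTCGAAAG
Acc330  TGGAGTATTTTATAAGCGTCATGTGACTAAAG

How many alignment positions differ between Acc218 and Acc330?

10

The sequences differ at positions 2 (A/G), 4 (G/A), 5 (C/G), 8 (G/T), 16 (T/G), 18 (A/G), 19 (G/T), 22 (C/T), 26 (T/A), 28 (G/T).
That gives 10 mismatches out of 32 aligned sites, so the Hamming distance is 10.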